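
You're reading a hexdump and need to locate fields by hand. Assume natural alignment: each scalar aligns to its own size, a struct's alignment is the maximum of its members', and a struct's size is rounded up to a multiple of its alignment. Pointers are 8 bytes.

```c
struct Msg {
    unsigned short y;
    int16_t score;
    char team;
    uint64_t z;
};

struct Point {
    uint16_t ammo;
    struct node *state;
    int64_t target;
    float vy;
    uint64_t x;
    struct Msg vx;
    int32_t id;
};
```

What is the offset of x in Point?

Msg: y at 0 (size 2, align 2) → ends 2; score at 2 (size 2, align 2) → ends 4; team at 4 (size 1, align 1) → ends 5; pad 3 to align 8 for z; z at 8 (size 8, align 8) → ends 16; total 16 bytes, alignment 8
ammo at 0 (size 2, align 2) → ends 2
pad 6 to align 8 for state
state at 8 (size 8, align 8) → ends 16
target at 16 (size 8, align 8) → ends 24
vy at 24 (size 4, align 4) → ends 28
pad 4 to align 8 for x
x at 32 (size 8, align 8) → ends 40

32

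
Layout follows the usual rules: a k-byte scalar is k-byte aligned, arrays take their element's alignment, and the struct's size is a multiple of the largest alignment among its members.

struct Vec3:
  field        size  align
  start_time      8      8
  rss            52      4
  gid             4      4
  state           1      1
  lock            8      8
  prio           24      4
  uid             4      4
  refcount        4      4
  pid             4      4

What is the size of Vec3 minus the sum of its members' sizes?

11

start_time at 0 (size 8, align 8) → ends 8
rss at 8 (size 52, align 4) → ends 60
gid at 60 (size 4, align 4) → ends 64
state at 64 (size 1, align 1) → ends 65
pad 7 to align 8 for lock
lock at 72 (size 8, align 8) → ends 80
prio at 80 (size 24, align 4) → ends 104
uid at 104 (size 4, align 4) → ends 108
refcount at 108 (size 4, align 4) → ends 112
pid at 112 (size 4, align 4) → ends 116
tail pad 4 to reach multiple of 8
total 120 bytes, alignment 8
data bytes 109, size 120 → padding 11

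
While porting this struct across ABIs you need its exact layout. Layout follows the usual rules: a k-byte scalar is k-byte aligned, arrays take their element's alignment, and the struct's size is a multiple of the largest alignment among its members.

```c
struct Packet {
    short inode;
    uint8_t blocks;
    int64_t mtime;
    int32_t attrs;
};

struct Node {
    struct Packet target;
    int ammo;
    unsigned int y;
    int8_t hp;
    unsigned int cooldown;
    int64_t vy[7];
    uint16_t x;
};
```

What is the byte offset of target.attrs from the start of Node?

16

Packet: inode at 0 (size 2, align 2) → ends 2; blocks at 2 (size 1, align 1) → ends 3; pad 5 to align 8 for mtime; mtime at 8 (size 8, align 8) → ends 16; attrs at 16 (size 4, align 4) → ends 20; tail pad 4 to reach multiple of 8; total 24 bytes, alignment 8
target at 0 (size 24, align 8) → ends 24
within Packet: attrs at 16
0 + 16 = 16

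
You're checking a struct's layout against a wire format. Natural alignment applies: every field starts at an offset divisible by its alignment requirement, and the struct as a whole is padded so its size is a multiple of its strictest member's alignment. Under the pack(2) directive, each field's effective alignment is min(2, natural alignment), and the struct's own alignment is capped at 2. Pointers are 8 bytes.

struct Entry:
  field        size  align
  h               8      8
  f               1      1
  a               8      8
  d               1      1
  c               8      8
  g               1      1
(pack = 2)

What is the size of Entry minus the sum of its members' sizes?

3

@0: h [8B, align 2] → 8
@8: f [1B, align 1] → 9
+1 pad (align 2)
@10: a [8B, align 2] → 18
@18: d [1B, align 1] → 19
+1 pad (align 2)
@20: c [8B, align 2] → 28
@28: g [1B, align 1] → 29
+1 tail pad (align 2)
size 30, align 2
data bytes 27, size 30 → padding 3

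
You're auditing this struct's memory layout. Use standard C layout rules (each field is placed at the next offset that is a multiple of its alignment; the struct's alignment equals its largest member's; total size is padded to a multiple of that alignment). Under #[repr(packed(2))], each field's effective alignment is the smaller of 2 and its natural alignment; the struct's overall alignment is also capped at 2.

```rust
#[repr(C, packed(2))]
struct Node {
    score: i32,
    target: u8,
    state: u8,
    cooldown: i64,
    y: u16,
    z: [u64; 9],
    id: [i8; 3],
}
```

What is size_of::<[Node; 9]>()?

828

score at 0 (size 4, align 2) → ends 4
target at 4 (size 1, align 1) → ends 5
state at 5 (size 1, align 1) → ends 6
cooldown at 6 (size 8, align 2) → ends 14
y at 14 (size 2, align 2) → ends 16
z at 16 (size 72, align 2) → ends 88
id at 88 (size 3, align 1) → ends 91
tail pad 1 to reach multiple of 2
total 92 bytes, alignment 2
array of 9: 9 × 92 = 828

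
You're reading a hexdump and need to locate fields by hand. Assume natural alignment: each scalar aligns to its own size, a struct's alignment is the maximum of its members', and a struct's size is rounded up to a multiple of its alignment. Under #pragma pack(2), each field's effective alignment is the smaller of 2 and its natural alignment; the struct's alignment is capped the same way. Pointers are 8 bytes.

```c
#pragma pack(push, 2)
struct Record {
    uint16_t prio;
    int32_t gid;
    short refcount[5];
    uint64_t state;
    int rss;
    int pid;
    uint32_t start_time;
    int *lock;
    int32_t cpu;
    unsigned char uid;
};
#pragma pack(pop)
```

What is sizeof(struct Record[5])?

250

@0: prio [2B, align 2] → 2
@2: gid [4B, align 2] → 6
@6: refcount [10B, align 2] → 16
@16: state [8B, align 2] → 24
@24: rss [4B, align 2] → 28
@28: pid [4B, align 2] → 32
@32: start_time [4B, align 2] → 36
@36: lock [8B, align 2] → 44
@44: cpu [4B, align 2] → 48
@48: uid [1B, align 1] → 49
+1 tail pad (align 2)
size 50, align 2
array of 5: 5 × 50 = 250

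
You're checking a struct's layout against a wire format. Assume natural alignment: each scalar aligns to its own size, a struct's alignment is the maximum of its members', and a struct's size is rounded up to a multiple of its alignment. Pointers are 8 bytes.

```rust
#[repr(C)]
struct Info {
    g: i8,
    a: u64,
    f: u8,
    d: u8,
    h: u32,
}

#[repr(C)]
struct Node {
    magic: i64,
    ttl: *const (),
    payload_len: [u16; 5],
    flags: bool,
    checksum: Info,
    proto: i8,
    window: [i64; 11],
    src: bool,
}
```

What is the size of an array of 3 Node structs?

480

Info: 0..1  g  (1B, 1-aligned); 1..8  -- padding (7B); 8..16  a  (8B, 8-aligned); 16..17  f  (1B, 1-aligned); 17..18  d  (1B, 1-aligned); 18..20  -- padding (2B); 20..24  h  (4B, 4-aligned); sizeof = 24, alignof = 8
0..8  magic  (8B, 8-aligned)
8..16  ttl  (8B, 8-aligned)
16..26  payload_len  (10B, 2-aligned)
26..27  flags  (1B, 1-aligned)
27..32  -- padding (5B)
32..56  checksum  (24B, 8-aligned)
56..57  proto  (1B, 1-aligned)
57..64  -- padding (7B)
64..152  window  (88B, 8-aligned)
152..153  src  (1B, 1-aligned)
153..160  -- tail padding (7B)
sizeof = 160, alignof = 8
array of 3: 3 × 160 = 480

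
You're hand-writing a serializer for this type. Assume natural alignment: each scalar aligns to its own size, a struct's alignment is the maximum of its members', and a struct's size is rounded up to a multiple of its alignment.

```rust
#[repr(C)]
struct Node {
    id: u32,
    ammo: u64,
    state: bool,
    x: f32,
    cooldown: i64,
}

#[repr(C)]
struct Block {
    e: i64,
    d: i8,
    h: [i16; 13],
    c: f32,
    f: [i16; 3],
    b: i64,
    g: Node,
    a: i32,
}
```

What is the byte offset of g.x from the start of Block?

Node: @0: id [4B, align 4] → 4; +4 pad (align 8); @8: ammo [8B, align 8] → 16; @16: state [1B, align 1] → 17; +3 pad (align 4); @20: x [4B, align 4] → 24; @24: cooldown [8B, align 8] → 32; size 32, align 8
@0: e [8B, align 8] → 8
@8: d [1B, align 1] → 9
+1 pad (align 2)
@10: h [26B, align 2] → 36
@36: c [4B, align 4] → 40
@40: f [6B, align 2] → 46
+2 pad (align 8)
@48: b [8B, align 8] → 56
@56: g [32B, align 8] → 88
within Node: x at 20
56 + 20 = 76

76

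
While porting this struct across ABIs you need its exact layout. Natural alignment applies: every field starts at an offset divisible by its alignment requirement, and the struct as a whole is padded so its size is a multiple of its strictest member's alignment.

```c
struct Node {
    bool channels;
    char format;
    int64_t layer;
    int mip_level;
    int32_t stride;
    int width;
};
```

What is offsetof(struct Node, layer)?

8

channels at 0 (size 1, align 1) → ends 1
format at 1 (size 1, align 1) → ends 2
pad 6 to align 8 for layer
layer at 8 (size 8, align 8) → ends 16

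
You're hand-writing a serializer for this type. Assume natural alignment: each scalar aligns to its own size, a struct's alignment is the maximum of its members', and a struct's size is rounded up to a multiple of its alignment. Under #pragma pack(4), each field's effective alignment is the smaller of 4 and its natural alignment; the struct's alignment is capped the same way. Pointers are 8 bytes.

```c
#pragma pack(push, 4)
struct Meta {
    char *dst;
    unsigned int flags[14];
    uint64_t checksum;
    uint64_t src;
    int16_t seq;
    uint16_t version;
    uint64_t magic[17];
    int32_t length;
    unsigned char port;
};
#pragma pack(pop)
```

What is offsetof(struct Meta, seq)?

80

@0: dst [8B, align 4] → 8
@8: flags [56B, align 4] → 64
@64: checksum [8B, align 4] → 72
@72: src [8B, align 4] → 80
@80: seq [2B, align 2] → 82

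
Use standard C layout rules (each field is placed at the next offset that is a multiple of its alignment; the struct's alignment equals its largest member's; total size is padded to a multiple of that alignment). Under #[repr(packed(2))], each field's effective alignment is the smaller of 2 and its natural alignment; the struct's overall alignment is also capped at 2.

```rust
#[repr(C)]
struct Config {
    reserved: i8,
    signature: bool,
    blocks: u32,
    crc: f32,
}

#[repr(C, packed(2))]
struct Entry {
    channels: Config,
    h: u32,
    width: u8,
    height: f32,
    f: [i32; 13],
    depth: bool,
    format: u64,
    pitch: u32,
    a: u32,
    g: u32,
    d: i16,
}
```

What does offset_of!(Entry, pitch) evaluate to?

84

Config: reserved at 0 (size 1, align 1) → ends 1; signature at 1 (size 1, align 1) → ends 2; pad 2 to align 4 for blocks; blocks at 4 (size 4, align 4) → ends 8; crc at 8 (size 4, align 4) → ends 12; total 12 bytes, alignment 4
channels at 0 (size 12, align 2) → ends 12
h at 12 (size 4, align 2) → ends 16
width at 16 (size 1, align 1) → ends 17
pad 1 to align 2 for height
height at 18 (size 4, align 2) → ends 22
f at 22 (size 52, align 2) → ends 74
depth at 74 (size 1, align 1) → ends 75
pad 1 to align 2 for format
format at 76 (size 8, align 2) → ends 84
pitch at 84 (size 4, align 2) → ends 88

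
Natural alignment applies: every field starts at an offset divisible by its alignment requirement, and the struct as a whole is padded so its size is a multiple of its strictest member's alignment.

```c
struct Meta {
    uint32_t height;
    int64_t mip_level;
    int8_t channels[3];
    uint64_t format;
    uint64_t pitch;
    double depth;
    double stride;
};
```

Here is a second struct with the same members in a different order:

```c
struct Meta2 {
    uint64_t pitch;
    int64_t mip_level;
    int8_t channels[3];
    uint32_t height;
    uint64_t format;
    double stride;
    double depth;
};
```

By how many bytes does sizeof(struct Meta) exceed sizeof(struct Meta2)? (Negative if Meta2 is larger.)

height at 0 (size 4, align 4) → ends 4
pad 4 to align 8 for mip_level
mip_level at 8 (size 8, align 8) → ends 16
channels at 16 (size 3, align 1) → ends 19
pad 5 to align 8 for format
format at 24 (size 8, align 8) → ends 32
pitch at 32 (size 8, align 8) → ends 40
depth at 40 (size 8, align 8) → ends 48
stride at 48 (size 8, align 8) → ends 56
total 56 bytes, alignment 8
— Meta2 —
pitch at 0 (size 8, align 8) → ends 8
mip_level at 8 (size 8, align 8) → ends 16
channels at 16 (size 3, align 1) → ends 19
pad 1 to align 4 for height
height at 20 (size 4, align 4) → ends 24
format at 24 (size 8, align 8) → ends 32
stride at 32 (size 8, align 8) → ends 40
depth at 40 (size 8, align 8) → ends 48
total 48 bytes, alignment 8
56 − 48 = 8

8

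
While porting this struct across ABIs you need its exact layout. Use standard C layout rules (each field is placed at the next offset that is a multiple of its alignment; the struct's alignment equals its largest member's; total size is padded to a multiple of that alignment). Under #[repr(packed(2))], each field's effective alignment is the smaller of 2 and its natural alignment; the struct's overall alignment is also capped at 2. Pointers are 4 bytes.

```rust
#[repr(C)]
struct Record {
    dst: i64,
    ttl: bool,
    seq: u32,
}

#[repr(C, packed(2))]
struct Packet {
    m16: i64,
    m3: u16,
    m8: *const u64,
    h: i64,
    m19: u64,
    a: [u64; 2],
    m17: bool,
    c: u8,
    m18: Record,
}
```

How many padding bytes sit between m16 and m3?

Record: @0: dst [8B, align 8] → 8; @8: ttl [1B, align 1] → 9; +3 pad (align 4); @12: seq [4B, align 4] → 16; size 16, align 8
@0: m16 [8B, align 2] → 8
@8: m3 [2B, align 2] → 10

0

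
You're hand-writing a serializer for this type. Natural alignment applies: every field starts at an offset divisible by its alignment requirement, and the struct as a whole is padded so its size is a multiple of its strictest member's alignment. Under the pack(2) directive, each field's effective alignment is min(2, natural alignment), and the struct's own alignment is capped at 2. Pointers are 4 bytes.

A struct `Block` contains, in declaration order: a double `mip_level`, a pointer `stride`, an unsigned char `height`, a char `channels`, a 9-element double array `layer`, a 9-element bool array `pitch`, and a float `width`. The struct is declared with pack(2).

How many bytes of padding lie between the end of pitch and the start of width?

1

0..8  mip_level  (8B, 2-aligned)
8..12  stride  (4B, 2-aligned)
12..13  height  (1B, 1-aligned)
13..14  channels  (1B, 1-aligned)
14..86  layer  (72B, 2-aligned)
86..95  pitch  (9B, 1-aligned)
95..96  -- padding (1B)
96..100  width  (4B, 2-aligned)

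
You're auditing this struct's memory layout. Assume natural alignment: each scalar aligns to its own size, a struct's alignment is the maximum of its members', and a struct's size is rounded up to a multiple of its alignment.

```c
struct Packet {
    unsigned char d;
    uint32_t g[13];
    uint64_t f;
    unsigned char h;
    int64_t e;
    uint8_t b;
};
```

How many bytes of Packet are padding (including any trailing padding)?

d at 0 (size 1, align 1) → ends 1
pad 3 to align 4 for g
g at 4 (size 52, align 4) → ends 56
f at 56 (size 8, align 8) → ends 64
h at 64 (size 1, align 1) → ends 65
pad 7 to align 8 for e
e at 72 (size 8, align 8) → ends 80
b at 80 (size 1, align 1) → ends 81
tail pad 7 to reach multiple of 8
total 88 bytes, alignment 8
data bytes 71, size 88 → padding 17

17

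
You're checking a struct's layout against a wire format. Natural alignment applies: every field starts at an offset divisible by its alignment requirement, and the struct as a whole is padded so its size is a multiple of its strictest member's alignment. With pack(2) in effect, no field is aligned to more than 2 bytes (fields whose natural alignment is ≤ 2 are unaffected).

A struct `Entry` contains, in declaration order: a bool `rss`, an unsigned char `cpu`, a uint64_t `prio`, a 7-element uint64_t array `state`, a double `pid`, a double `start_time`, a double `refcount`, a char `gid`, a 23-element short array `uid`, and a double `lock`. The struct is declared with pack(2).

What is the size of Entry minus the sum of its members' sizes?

1

0..1  rss  (1B, 1-aligned)
1..2  cpu  (1B, 1-aligned)
2..10  prio  (8B, 2-aligned)
10..66  state  (56B, 2-aligned)
66..74  pid  (8B, 2-aligned)
74..82  start_time  (8B, 2-aligned)
82..90  refcount  (8B, 2-aligned)
90..91  gid  (1B, 1-aligned)
91..92  -- padding (1B)
92..138  uid  (46B, 2-aligned)
138..146  lock  (8B, 2-aligned)
sizeof = 146, alignof = 2
data bytes 145, size 146 → padding 1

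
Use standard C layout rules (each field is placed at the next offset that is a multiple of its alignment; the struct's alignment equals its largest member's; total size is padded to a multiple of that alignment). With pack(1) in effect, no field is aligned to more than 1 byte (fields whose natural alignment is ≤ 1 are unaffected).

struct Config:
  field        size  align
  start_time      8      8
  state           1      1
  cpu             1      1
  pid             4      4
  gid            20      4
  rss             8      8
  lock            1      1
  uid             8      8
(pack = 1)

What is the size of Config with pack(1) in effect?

@0: start_time [8B, align 1] → 8
@8: state [1B, align 1] → 9
@9: cpu [1B, align 1] → 10
@10: pid [4B, align 1] → 14
@14: gid [20B, align 1] → 34
@34: rss [8B, align 1] → 42
@42: lock [1B, align 1] → 43
@43: uid [8B, align 1] → 51
size 51, align 1

51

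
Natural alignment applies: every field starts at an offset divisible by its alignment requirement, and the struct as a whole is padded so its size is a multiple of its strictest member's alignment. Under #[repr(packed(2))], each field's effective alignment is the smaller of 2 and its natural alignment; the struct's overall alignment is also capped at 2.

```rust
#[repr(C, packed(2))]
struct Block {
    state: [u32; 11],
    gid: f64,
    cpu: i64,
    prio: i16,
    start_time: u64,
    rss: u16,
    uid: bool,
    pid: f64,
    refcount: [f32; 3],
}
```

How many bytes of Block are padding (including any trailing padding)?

@0: state [44B, align 2] → 44
@44: gid [8B, align 2] → 52
@52: cpu [8B, align 2] → 60
@60: prio [2B, align 2] → 62
@62: start_time [8B, align 2] → 70
@70: rss [2B, align 2] → 72
@72: uid [1B, align 1] → 73
+1 pad (align 2)
@74: pid [8B, align 2] → 82
@82: refcount [12B, align 2] → 94
size 94, align 2
data bytes 93, size 94 → padding 1

1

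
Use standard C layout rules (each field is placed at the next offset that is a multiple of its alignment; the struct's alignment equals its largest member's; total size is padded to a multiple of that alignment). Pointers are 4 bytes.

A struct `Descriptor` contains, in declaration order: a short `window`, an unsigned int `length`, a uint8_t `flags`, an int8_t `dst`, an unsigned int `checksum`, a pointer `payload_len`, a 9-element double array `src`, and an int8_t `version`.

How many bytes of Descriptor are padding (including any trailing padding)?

15

0..2  window  (2B, 2-aligned)
2..4  -- padding (2B)
4..8  length  (4B, 4-aligned)
8..9  flags  (1B, 1-aligned)
9..10  dst  (1B, 1-aligned)
10..12  -- padding (2B)
12..16  checksum  (4B, 4-aligned)
16..20  payload_len  (4B, 4-aligned)
20..24  -- padding (4B)
24..96  src  (72B, 8-aligned)
96..97  version  (1B, 1-aligned)
97..104  -- tail padding (7B)
sizeof = 104, alignof = 8
data bytes 89, size 104 → padding 15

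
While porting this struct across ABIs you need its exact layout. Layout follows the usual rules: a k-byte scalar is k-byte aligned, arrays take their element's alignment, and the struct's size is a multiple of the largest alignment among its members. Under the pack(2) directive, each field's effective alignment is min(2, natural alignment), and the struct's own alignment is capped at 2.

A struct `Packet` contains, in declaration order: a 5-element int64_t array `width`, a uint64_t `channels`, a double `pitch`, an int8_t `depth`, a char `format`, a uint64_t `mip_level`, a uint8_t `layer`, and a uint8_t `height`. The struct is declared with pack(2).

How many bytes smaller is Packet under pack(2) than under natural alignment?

12

natural layout:
  0..40  width  (40B, 8-aligned)
  40..48  channels  (8B, 8-aligned)
  48..56  pitch  (8B, 8-aligned)
  56..57  depth  (1B, 1-aligned)
  57..58  format  (1B, 1-aligned)
  58..64  -- padding (6B)
  64..72  mip_level  (8B, 8-aligned)
  72..73  layer  (1B, 1-aligned)
  73..74  height  (1B, 1-aligned)
  74..80  -- tail padding (6B)
  sizeof = 80, alignof = 8
packed(2) layout:
  0..40  width  (40B, 2-aligned)
  40..48  channels  (8B, 2-aligned)
  48..56  pitch  (8B, 2-aligned)
  56..57  depth  (1B, 1-aligned)
  57..58  format  (1B, 1-aligned)
  58..66  mip_level  (8B, 2-aligned)
  66..67  layer  (1B, 1-aligned)
  67..68  height  (1B, 1-aligned)
  sizeof = 68, alignof = 2
80 − 68 = 12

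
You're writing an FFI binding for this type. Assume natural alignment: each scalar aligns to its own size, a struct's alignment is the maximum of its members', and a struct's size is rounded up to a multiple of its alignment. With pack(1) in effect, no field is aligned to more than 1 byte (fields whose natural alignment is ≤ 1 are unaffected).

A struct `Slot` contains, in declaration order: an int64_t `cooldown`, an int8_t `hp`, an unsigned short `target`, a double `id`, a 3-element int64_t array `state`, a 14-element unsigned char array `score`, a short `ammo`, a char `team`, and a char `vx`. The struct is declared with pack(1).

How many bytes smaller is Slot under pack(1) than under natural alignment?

natural layout:
  cooldown at 0 (size 8, align 8) → ends 8
  hp at 8 (size 1, align 1) → ends 9
  pad 1 to align 2 for target
  target at 10 (size 2, align 2) → ends 12
  pad 4 to align 8 for id
  id at 16 (size 8, align 8) → ends 24
  state at 24 (size 24, align 8) → ends 48
  score at 48 (size 14, align 1) → ends 62
  ammo at 62 (size 2, align 2) → ends 64
  team at 64 (size 1, align 1) → ends 65
  vx at 65 (size 1, align 1) → ends 66
  tail pad 6 to reach multiple of 8
  total 72 bytes, alignment 8
packed(1) layout:
  cooldown at 0 (size 8, align 1) → ends 8
  hp at 8 (size 1, align 1) → ends 9
  target at 9 (size 2, align 1) → ends 11
  id at 11 (size 8, align 1) → ends 19
  state at 19 (size 24, align 1) → ends 43
  score at 43 (size 14, align 1) → ends 57
  ammo at 57 (size 2, align 1) → ends 59
  team at 59 (size 1, align 1) → ends 60
  vx at 60 (size 1, align 1) → ends 61
  total 61 bytes, alignment 1
72 − 61 = 11

11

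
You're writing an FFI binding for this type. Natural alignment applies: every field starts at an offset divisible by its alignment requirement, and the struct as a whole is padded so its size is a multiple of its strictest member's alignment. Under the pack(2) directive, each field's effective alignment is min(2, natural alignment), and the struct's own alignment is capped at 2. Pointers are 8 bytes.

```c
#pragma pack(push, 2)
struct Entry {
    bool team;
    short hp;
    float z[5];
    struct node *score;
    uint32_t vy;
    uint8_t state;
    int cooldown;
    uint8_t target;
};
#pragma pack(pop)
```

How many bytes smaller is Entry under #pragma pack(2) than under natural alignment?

natural layout:
  0..1  team  (1B, 1-aligned)
  1..2  -- padding (1B)
  2..4  hp  (2B, 2-aligned)
  4..24  z  (20B, 4-aligned)
  24..32  score  (8B, 8-aligned)
  32..36  vy  (4B, 4-aligned)
  36..37  state  (1B, 1-aligned)
  37..40  -- padding (3B)
  40..44  cooldown  (4B, 4-aligned)
  44..45  target  (1B, 1-aligned)
  45..48  -- tail padding (3B)
  sizeof = 48, alignof = 8
packed(2) layout:
  0..1  team  (1B, 1-aligned)
  1..2  -- padding (1B)
  2..4  hp  (2B, 2-aligned)
  4..24  z  (20B, 2-aligned)
  24..32  score  (8B, 2-aligned)
  32..36  vy  (4B, 2-aligned)
  36..37  state  (1B, 1-aligned)
  37..38  -- padding (1B)
  38..42  cooldown  (4B, 2-aligned)
  42..43  target  (1B, 1-aligned)
  43..44  -- tail padding (1B)
  sizeof = 44, alignof = 2
48 − 44 = 4

4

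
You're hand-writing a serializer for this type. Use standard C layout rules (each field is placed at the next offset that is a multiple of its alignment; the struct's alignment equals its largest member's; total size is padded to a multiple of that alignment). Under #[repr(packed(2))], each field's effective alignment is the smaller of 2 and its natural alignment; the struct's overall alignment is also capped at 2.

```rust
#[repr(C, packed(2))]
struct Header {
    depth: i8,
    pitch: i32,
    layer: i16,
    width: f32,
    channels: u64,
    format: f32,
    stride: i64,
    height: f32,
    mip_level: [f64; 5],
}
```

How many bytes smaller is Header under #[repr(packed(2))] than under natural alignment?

natural layout:
  @0: depth [1B, align 1] → 1
  +3 pad (align 4)
  @4: pitch [4B, align 4] → 8
  @8: layer [2B, align 2] → 10
  +2 pad (align 4)
  @12: width [4B, align 4] → 16
  @16: channels [8B, align 8] → 24
  @24: format [4B, align 4] → 28
  +4 pad (align 8)
  @32: stride [8B, align 8] → 40
  @40: height [4B, align 4] → 44
  +4 pad (align 8)
  @48: mip_level [40B, align 8] → 88
  size 88, align 8
packed(2) layout:
  @0: depth [1B, align 1] → 1
  +1 pad (align 2)
  @2: pitch [4B, align 2] → 6
  @6: layer [2B, align 2] → 8
  @8: width [4B, align 2] → 12
  @12: channels [8B, align 2] → 20
  @20: format [4B, align 2] → 24
  @24: stride [8B, align 2] → 32
  @32: height [4B, align 2] → 36
  @36: mip_level [40B, align 2] → 76
  size 76, align 2
88 − 76 = 12

12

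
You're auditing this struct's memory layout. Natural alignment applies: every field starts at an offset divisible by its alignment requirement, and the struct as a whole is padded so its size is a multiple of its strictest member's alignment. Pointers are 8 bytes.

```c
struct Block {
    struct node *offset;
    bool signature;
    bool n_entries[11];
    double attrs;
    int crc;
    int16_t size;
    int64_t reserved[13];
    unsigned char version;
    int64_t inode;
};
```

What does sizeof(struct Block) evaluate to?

160

0..8  offset  (8B, 8-aligned)
8..9  signature  (1B, 1-aligned)
9..20  n_entries  (11B, 1-aligned)
20..24  -- padding (4B)
24..32  attrs  (8B, 8-aligned)
32..36  crc  (4B, 4-aligned)
36..38  size  (2B, 2-aligned)
38..40  -- padding (2B)
40..144  reserved  (104B, 8-aligned)
144..145  version  (1B, 1-aligned)
145..152  -- padding (7B)
152..160  inode  (8B, 8-aligned)
sizeof = 160, alignof = 8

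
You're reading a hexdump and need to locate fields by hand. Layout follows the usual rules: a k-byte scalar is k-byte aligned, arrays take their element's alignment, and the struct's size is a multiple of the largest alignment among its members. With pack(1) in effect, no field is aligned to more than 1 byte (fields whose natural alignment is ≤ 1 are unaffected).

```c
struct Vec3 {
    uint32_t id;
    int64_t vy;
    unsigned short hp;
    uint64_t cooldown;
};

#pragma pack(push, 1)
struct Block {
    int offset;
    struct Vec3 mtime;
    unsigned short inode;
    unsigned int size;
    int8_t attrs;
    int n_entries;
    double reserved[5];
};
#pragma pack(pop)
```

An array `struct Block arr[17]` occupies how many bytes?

Vec3: id at 0 (size 4, align 4) → ends 4; pad 4 to align 8 for vy; vy at 8 (size 8, align 8) → ends 16; hp at 16 (size 2, align 2) → ends 18; pad 6 to align 8 for cooldown; cooldown at 24 (size 8, align 8) → ends 32; total 32 bytes, alignment 8
offset at 0 (size 4, align 1) → ends 4
mtime at 4 (size 32, align 1) → ends 36
inode at 36 (size 2, align 1) → ends 38
size at 38 (size 4, align 1) → ends 42
attrs at 42 (size 1, align 1) → ends 43
n_entries at 43 (size 4, align 1) → ends 47
reserved at 47 (size 40, align 1) → ends 87
total 87 bytes, alignment 1
array of 17: 17 × 87 = 1479

1479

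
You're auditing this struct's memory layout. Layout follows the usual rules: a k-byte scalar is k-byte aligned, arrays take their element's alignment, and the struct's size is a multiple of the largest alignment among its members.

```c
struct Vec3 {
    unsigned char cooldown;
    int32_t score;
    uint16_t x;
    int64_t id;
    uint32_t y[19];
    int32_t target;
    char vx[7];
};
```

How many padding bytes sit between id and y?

@0: cooldown [1B, align 1] → 1
+3 pad (align 4)
@4: score [4B, align 4] → 8
@8: x [2B, align 2] → 10
+6 pad (align 8)
@16: id [8B, align 8] → 24
@24: y [76B, align 4] → 100

0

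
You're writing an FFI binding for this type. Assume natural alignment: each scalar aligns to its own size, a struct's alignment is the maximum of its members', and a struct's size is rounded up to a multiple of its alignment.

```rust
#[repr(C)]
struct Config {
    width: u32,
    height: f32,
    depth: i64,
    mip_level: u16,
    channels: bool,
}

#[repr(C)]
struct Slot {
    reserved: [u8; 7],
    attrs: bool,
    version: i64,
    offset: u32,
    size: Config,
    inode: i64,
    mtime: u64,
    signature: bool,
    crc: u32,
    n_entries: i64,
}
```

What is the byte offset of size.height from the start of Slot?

28

Config: @0: width [4B, align 4] → 4; @4: height [4B, align 4] → 8; @8: depth [8B, align 8] → 16; @16: mip_level [2B, align 2] → 18; @18: channels [1B, align 1] → 19; +5 tail pad (align 8); size 24, align 8
@0: reserved [7B, align 1] → 7
@7: attrs [1B, align 1] → 8
@8: version [8B, align 8] → 16
@16: offset [4B, align 4] → 20
+4 pad (align 8)
@24: size [24B, align 8] → 48
within Config: height at 4
24 + 4 = 28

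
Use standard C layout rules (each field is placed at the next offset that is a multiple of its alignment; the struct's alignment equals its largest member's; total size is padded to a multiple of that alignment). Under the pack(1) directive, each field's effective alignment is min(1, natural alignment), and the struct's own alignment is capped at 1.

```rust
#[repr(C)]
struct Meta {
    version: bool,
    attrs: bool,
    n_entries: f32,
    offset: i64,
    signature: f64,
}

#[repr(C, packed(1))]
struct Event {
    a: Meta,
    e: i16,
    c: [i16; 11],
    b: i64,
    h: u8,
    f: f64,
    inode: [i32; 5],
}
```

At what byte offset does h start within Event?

Meta: 0..1  version  (1B, 1-aligned); 1..2  attrs  (1B, 1-aligned); 2..4  -- padding (2B); 4..8  n_entries  (4B, 4-aligned); 8..16  offset  (8B, 8-aligned); 16..24  signature  (8B, 8-aligned); sizeof = 24, alignof = 8
0..24  a  (24B, 1-aligned)
24..26  e  (2B, 1-aligned)
26..48  c  (22B, 1-aligned)
48..56  b  (8B, 1-aligned)
56..57  h  (1B, 1-aligned)

56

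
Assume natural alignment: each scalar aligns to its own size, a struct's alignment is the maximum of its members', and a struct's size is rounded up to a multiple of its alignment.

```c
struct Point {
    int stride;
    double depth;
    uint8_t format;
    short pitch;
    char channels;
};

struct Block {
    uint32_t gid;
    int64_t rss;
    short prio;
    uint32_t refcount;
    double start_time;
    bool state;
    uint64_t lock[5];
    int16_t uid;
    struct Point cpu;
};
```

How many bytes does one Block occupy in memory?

Point: 0..4  stride  (4B, 4-aligned); 4..8  -- padding (4B); 8..16  depth  (8B, 8-aligned); 16..17  format  (1B, 1-aligned); 17..18  -- padding (1B); 18..20  pitch  (2B, 2-aligned); 20..21  channels  (1B, 1-aligned); 21..24  -- tail padding (3B); sizeof = 24, alignof = 8
0..4  gid  (4B, 4-aligned)
4..8  -- padding (4B)
8..16  rss  (8B, 8-aligned)
16..18  prio  (2B, 2-aligned)
18..20  -- padding (2B)
20..24  refcount  (4B, 4-aligned)
24..32  start_time  (8B, 8-aligned)
32..33  state  (1B, 1-aligned)
33..40  -- padding (7B)
40..80  lock  (40B, 8-aligned)
80..82  uid  (2B, 2-aligned)
82..88  -- padding (6B)
88..112  cpu  (24B, 8-aligned)
sizeof = 112, alignof = 8

112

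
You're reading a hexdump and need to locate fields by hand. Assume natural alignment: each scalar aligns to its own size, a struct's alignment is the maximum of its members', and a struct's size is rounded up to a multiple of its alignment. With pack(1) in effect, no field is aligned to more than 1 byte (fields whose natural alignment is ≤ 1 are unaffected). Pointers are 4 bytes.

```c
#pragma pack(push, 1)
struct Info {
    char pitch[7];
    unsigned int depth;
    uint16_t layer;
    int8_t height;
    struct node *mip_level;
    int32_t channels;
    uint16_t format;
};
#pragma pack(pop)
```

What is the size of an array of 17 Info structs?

pitch at 0 (size 7, align 1) → ends 7
depth at 7 (size 4, align 1) → ends 11
layer at 11 (size 2, align 1) → ends 13
height at 13 (size 1, align 1) → ends 14
mip_level at 14 (size 4, align 1) → ends 18
channels at 18 (size 4, align 1) → ends 22
format at 22 (size 2, align 1) → ends 24
total 24 bytes, alignment 1
array of 17: 17 × 24 = 408

408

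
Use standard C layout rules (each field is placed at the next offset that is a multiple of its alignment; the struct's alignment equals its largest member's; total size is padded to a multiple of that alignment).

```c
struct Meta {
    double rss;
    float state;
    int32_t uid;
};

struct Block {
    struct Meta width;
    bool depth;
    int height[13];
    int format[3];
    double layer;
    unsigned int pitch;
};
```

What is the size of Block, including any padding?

104

Meta: 0..8  rss  (8B, 8-aligned); 8..12  state  (4B, 4-aligned); 12..16  uid  (4B, 4-aligned); sizeof = 16, alignof = 8
0..16  width  (16B, 8-aligned)
16..17  depth  (1B, 1-aligned)
17..20  -- padding (3B)
20..72  height  (52B, 4-aligned)
72..84  format  (12B, 4-aligned)
84..88  -- padding (4B)
88..96  layer  (8B, 8-aligned)
96..100  pitch  (4B, 4-aligned)
100..104  -- tail padding (4B)
sizeof = 104, alignof = 8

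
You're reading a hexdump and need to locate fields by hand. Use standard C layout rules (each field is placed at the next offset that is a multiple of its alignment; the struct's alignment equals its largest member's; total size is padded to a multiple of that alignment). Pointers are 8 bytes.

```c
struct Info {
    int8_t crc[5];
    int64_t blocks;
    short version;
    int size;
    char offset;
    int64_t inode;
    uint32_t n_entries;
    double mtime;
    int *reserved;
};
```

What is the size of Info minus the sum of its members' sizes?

16

crc at 0 (size 5, align 1) → ends 5
pad 3 to align 8 for blocks
blocks at 8 (size 8, align 8) → ends 16
version at 16 (size 2, align 2) → ends 18
pad 2 to align 4 for size
size at 20 (size 4, align 4) → ends 24
offset at 24 (size 1, align 1) → ends 25
pad 7 to align 8 for inode
inode at 32 (size 8, align 8) → ends 40
n_entries at 40 (size 4, align 4) → ends 44
pad 4 to align 8 for mtime
mtime at 48 (size 8, align 8) → ends 56
reserved at 56 (size 8, align 8) → ends 64
total 64 bytes, alignment 8
data bytes 48, size 64 → padding 16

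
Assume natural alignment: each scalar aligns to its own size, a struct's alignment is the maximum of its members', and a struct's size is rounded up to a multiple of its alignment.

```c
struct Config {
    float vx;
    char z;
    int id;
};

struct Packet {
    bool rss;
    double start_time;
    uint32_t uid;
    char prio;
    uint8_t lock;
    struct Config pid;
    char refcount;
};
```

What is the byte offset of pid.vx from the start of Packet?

Config: @0: vx [4B, align 4] → 4; @4: z [1B, align 1] → 5; +3 pad (align 4); @8: id [4B, align 4] → 12; size 12, align 4
@0: rss [1B, align 1] → 1
+7 pad (align 8)
@8: start_time [8B, align 8] → 16
@16: uid [4B, align 4] → 20
@20: prio [1B, align 1] → 21
@21: lock [1B, align 1] → 22
+2 pad (align 4)
@24: pid [12B, align 4] → 36
within Config: vx at 0
24 + 0 = 24

24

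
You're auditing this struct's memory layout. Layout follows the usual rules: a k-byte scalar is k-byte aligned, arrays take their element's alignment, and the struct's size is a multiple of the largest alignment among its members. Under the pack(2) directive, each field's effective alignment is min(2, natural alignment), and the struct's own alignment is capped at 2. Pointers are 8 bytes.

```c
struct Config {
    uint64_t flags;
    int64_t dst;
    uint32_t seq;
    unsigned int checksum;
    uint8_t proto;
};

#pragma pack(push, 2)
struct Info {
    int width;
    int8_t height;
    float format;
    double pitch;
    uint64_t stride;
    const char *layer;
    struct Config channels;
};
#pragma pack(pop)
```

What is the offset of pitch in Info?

10

Config: flags at 0 (size 8, align 8) → ends 8; dst at 8 (size 8, align 8) → ends 16; seq at 16 (size 4, align 4) → ends 20; checksum at 20 (size 4, align 4) → ends 24; proto at 24 (size 1, align 1) → ends 25; tail pad 7 to reach multiple of 8; total 32 bytes, alignment 8
width at 0 (size 4, align 2) → ends 4
height at 4 (size 1, align 1) → ends 5
pad 1 to align 2 for format
format at 6 (size 4, align 2) → ends 10
pitch at 10 (size 8, align 2) → ends 18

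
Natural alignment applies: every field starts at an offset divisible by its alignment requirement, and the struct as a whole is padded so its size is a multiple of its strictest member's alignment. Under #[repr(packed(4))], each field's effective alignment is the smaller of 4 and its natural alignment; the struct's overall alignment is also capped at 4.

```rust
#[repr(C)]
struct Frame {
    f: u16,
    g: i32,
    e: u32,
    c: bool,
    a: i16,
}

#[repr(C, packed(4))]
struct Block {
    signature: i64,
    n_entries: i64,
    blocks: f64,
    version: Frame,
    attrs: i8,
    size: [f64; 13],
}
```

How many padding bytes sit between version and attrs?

0

Frame: @0: f [2B, align 2] → 2; +2 pad (align 4); @4: g [4B, align 4] → 8; @8: e [4B, align 4] → 12; @12: c [1B, align 1] → 13; +1 pad (align 2); @14: a [2B, align 2] → 16; size 16, align 4
@0: signature [8B, align 4] → 8
@8: n_entries [8B, align 4] → 16
@16: blocks [8B, align 4] → 24
@24: version [16B, align 4] → 40
@40: attrs [1B, align 1] → 41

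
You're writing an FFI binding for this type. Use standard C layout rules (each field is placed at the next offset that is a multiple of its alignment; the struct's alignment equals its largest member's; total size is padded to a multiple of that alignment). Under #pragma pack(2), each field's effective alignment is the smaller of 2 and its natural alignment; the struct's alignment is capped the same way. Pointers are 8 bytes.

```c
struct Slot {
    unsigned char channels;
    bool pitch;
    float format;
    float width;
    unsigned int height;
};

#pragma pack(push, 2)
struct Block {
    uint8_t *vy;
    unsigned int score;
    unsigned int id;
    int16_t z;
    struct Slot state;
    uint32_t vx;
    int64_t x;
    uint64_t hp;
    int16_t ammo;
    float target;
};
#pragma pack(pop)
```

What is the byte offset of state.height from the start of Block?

30

Slot: 0..1  channels  (1B, 1-aligned); 1..2  pitch  (1B, 1-aligned); 2..4  -- padding (2B); 4..8  format  (4B, 4-aligned); 8..12  width  (4B, 4-aligned); 12..16  height  (4B, 4-aligned); sizeof = 16, alignof = 4
0..8  vy  (8B, 2-aligned)
8..12  score  (4B, 2-aligned)
12..16  id  (4B, 2-aligned)
16..18  z  (2B, 2-aligned)
18..34  state  (16B, 2-aligned)
within Slot: height at 12
18 + 12 = 30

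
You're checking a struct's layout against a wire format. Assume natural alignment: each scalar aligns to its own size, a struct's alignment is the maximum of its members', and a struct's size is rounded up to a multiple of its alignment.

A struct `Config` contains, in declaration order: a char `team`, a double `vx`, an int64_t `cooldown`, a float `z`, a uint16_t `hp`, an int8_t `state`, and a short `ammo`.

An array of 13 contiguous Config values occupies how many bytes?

team at 0 (size 1, align 1) → ends 1
pad 7 to align 8 for vx
vx at 8 (size 8, align 8) → ends 16
cooldown at 16 (size 8, align 8) → ends 24
z at 24 (size 4, align 4) → ends 28
hp at 28 (size 2, align 2) → ends 30
state at 30 (size 1, align 1) → ends 31
pad 1 to align 2 for ammo
ammo at 32 (size 2, align 2) → ends 34
tail pad 6 to reach multiple of 8
total 40 bytes, alignment 8
array of 13: 13 × 40 = 520

520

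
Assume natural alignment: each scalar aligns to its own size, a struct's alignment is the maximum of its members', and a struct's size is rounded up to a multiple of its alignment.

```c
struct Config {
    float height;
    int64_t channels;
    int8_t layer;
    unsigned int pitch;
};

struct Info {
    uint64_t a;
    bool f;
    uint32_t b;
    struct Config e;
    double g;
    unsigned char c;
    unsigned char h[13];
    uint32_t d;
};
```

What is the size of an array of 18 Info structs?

1296

Config: @0: height [4B, align 4] → 4; +4 pad (align 8); @8: channels [8B, align 8] → 16; @16: layer [1B, align 1] → 17; +3 pad (align 4); @20: pitch [4B, align 4] → 24; size 24, align 8
@0: a [8B, align 8] → 8
@8: f [1B, align 1] → 9
+3 pad (align 4)
@12: b [4B, align 4] → 16
@16: e [24B, align 8] → 40
@40: g [8B, align 8] → 48
@48: c [1B, align 1] → 49
@49: h [13B, align 1] → 62
+2 pad (align 4)
@64: d [4B, align 4] → 68
+4 tail pad (align 8)
size 72, align 8
array of 18: 18 × 72 = 1296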